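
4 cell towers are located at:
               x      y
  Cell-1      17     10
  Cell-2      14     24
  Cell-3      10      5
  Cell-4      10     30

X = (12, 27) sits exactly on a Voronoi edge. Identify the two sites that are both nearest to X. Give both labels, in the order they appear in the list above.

Cell-2 and Cell-4

Squared distances from X to each site:
d²(X, Cell-1) = (12−17)² + (27−10)² = 25 + 289 = 314
d²(X, Cell-2) = (12−14)² + (27−24)² = 4 + 9 = 13
d²(X, Cell-3) = (12−10)² + (27−5)² = 4 + 484 = 488
d²(X, Cell-4) = (12−10)² + (27−30)² = 4 + 9 = 13
X is equidistant from Cell-2 and Cell-4 (both at squared distance 13), and every other site is strictly farther — so X lies on the Cell-2–Cell-4 Voronoi edge.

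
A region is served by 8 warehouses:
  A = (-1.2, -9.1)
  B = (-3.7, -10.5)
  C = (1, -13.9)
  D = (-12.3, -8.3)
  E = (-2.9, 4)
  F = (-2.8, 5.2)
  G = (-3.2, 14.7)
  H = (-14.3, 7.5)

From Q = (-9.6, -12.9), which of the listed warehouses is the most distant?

G

Squared Euclidean distances:
|QA|² = 70.56 + 14.44 = 85
|QB|² = 34.81 + 5.76 = 40.57
|QC|² = 112.36 + 1 = 113.36
|QD|² = 7.29 + 21.16 = 28.45
|QE|² = 44.89 + 285.61 = 330.5
|QF|² = 46.24 + 327.61 = 373.85
|QG|² = 40.96 + 761.76 = 802.72
|QH|² = 22.09 + 416.16 = 438.25
The largest is to G.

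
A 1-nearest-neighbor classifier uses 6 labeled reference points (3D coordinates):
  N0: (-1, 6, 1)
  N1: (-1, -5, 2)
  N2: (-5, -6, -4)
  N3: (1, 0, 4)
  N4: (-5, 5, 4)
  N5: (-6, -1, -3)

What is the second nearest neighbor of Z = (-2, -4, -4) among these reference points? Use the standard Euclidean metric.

Since √ is increasing, it suffices to compare squared distances:
|ZN0|² = (-2−(-1))² + (-4−6)² + (-4−1)² = 1 + 100 + 25 = 126
|ZN1|² = (-2−(-1))² + (-4−(-5))² + (-4−2)² = 1 + 1 + 36 = 38
|ZN2|² = (-2−(-5))² + (-4−(-6))² + (-4−(-4))² = 9 + 4 + 0 = 13
|ZN3|² = (-2−1)² + (-4−0)² + (-4−4)² = 9 + 16 + 64 = 89
|ZN4|² = (-2−(-5))² + (-4−5)² + (-4−4)² = 9 + 81 + 64 = 154
|ZN5|² = (-2−(-6))² + (-4−(-1))² + (-4−(-3))² = 16 + 9 + 1 = 26
Sorted ascending: N2, N5, N1, … — the second-nearest is N5.

N5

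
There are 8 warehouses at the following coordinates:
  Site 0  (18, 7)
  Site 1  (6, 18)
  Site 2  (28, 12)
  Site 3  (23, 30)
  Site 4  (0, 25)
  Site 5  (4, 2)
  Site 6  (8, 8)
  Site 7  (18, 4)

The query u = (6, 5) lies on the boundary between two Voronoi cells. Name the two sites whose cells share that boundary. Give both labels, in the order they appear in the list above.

Site 5 and Site 6

Squared distances from u to each site:
d²(u, Site 0) = (6−18)² + (5−7)² = 144 + 4 = 148
d²(u, Site 1) = (6−6)² + (5−18)² = 0 + 169 = 169
d²(u, Site 2) = (6−28)² + (5−12)² = 484 + 49 = 533
d²(u, Site 3) = (6−23)² + (5−30)² = 289 + 625 = 914
d²(u, Site 4) = (6−0)² + (5−25)² = 36 + 400 = 436
d²(u, Site 5) = (6−4)² + (5−2)² = 4 + 9 = 13
d²(u, Site 6) = (6−8)² + (5−8)² = 4 + 9 = 13
d²(u, Site 7) = (6−18)² + (5−4)² = 144 + 1 = 145
u is equidistant from Site 5 and Site 6 (both at squared distance 13), and every other site is strictly farther — so u lies on the Site 5–Site 6 Voronoi edge.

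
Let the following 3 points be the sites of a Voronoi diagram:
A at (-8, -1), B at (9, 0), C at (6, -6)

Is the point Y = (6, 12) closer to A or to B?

B

Compare squared distances:
|YA|² = (6−(-8))² + (12−(-1))² = 196 + 169 = 365
|YB|² = (6−9)² + (12−0)² = 9 + 144 = 153
365 > 153, so B is closer.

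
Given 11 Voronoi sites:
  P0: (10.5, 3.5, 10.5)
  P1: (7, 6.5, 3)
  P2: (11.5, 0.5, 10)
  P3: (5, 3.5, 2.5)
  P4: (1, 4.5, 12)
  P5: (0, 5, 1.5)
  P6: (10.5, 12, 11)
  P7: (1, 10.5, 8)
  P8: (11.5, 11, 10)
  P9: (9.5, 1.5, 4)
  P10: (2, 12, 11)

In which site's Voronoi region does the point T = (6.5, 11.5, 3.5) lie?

Since √ is increasing, it suffices to compare squared distances:
|TP0|² = (6.5−10.5)² + (11.5−3.5)² + (3.5−10.5)² = 16 + 64 + 49 = 129
|TP1|² = (6.5−7)² + (11.5−6.5)² + (3.5−3)² = 0.25 + 25 + 0.25 = 25.5
|TP2|² = (6.5−11.5)² + (11.5−0.5)² + (3.5−10)² = 25 + 121 + 42.25 = 188.25
|TP3|² = (6.5−5)² + (11.5−3.5)² + (3.5−2.5)² = 2.25 + 64 + 1 = 67.25
|TP4|² = (6.5−1)² + (11.5−4.5)² + (3.5−12)² = 30.25 + 49 + 72.25 = 151.5
|TP5|² = (6.5−0)² + (11.5−5)² + (3.5−1.5)² = 42.25 + 42.25 + 4 = 88.5
|TP6|² = (6.5−10.5)² + (11.5−12)² + (3.5−11)² = 16 + 0.25 + 56.25 = 72.5
|TP7|² = (6.5−1)² + (11.5−10.5)² + (3.5−8)² = 30.25 + 1 + 20.25 = 51.5
|TP8|² = (6.5−11.5)² + (11.5−11)² + (3.5−10)² = 25 + 0.25 + 42.25 = 67.5
|TP9|² = (6.5−9.5)² + (11.5−1.5)² + (3.5−4)² = 9 + 100 + 0.25 = 109.25
d²(T, P10) = (6.5−2)² + (11.5−12)² + (3.5−11)² = 20.25 + 0.25 + 56.25 = 76.75
Minimum is at P1.

P1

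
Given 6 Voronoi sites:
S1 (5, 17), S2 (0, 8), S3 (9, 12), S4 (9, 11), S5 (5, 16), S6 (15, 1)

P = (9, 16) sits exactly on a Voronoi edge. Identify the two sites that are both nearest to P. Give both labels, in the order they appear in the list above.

Squared distances from P to each site:
|PS1|² = 16 + 1 = 17
|PS2|² = 81 + 64 = 145
|PS3|² = 0 + 16 = 16
|PS4|² = 0 + 25 = 25
|PS5|² = 16 + 0 = 16
|PS6|² = 36 + 225 = 261
P is equidistant from S3 and S5 (both at squared distance 16), and every other site is strictly farther — so P lies on the S3–S5 Voronoi edge.

S3 and S5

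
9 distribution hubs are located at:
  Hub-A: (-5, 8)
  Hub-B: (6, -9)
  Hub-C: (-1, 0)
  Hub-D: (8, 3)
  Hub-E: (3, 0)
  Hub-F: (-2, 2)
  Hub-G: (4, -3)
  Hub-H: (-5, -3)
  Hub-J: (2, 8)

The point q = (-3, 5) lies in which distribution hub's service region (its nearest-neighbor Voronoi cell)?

Hub-F

Since √ is increasing, it suffices to compare squared distances:
d²(q, Hub-A) = 4 + 9 = 13
d²(q, Hub-B) = 81 + 196 = 277
d²(q, Hub-C) = 4 + 25 = 29
d²(q, Hub-D) = 121 + 4 = 125
d²(q, Hub-E) = 36 + 25 = 61
d²(q, Hub-F) = 1 + 9 = 10
d²(q, Hub-G) = 49 + 64 = 113
d²(q, Hub-H) = 4 + 64 = 68
d²(q, Hub-J) = 25 + 9 = 34
Minimum is at Hub-F.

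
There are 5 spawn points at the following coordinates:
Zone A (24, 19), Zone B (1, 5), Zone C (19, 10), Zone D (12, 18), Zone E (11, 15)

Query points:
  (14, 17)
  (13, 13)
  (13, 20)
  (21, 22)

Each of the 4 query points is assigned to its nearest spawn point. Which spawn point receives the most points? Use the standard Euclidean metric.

Zone D

(14, 17) — d² to each: Zone A:104, Zone B:313, Zone C:74, Zone D:5, Zone E:13 → nearest is Zone D
(13, 13) — d² to each: Zone A:157, Zone B:208, Zone C:45, Zone D:26, Zone E:8 → nearest is Zone E
(13, 20) — d² to each: Zone A:122, Zone B:369, Zone C:136, Zone D:5, Zone E:29 → nearest is Zone D
(21, 22) — d² to each: Zone A:18, Zone B:689, Zone C:148, Zone D:97, Zone E:149 → nearest is Zone A
Tally — Zone A:1, Zone D:2, Zone E:1. Zone D captures the most (2).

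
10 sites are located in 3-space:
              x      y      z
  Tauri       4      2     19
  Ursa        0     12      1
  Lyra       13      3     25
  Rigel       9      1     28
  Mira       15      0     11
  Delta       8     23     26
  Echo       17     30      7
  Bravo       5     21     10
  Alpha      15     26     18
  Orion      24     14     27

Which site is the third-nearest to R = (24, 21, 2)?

Bravo

Since √ is increasing, it suffices to compare squared distances:
d²(R, Tauri) = (24−4)² + (21−2)² + (2−19)² = 400 + 361 + 289 = 1050
d²(R, Ursa) = (24−0)² + (21−12)² + (2−1)² = 576 + 81 + 1 = 658
d²(R, Lyra) = (24−13)² + (21−3)² + (2−25)² = 121 + 324 + 529 = 974
d²(R, Rigel) = (24−9)² + (21−1)² + (2−28)² = 225 + 400 + 676 = 1301
d²(R, Mira) = (24−15)² + (21−0)² + (2−11)² = 81 + 441 + 81 = 603
d²(R, Delta) = (24−8)² + (21−23)² + (2−26)² = 256 + 4 + 576 = 836
d²(R, Echo) = (24−17)² + (21−30)² + (2−7)² = 49 + 81 + 25 = 155
d²(R, Bravo) = (24−5)² + (21−21)² + (2−10)² = 361 + 0 + 64 = 425
d²(R, Alpha) = (24−15)² + (21−26)² + (2−18)² = 81 + 25 + 256 = 362
d²(R, Orion) = (24−24)² + (21−14)² + (2−27)² = 0 + 49 + 625 = 674
Sorted ascending: Echo, Alpha, Bravo, Mira, … — the third-nearest is Bravo.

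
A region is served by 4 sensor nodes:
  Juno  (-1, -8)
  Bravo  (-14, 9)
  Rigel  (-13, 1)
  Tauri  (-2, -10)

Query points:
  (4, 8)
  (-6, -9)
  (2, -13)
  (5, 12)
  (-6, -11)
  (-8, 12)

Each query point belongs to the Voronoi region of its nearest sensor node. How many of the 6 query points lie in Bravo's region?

(4, 8) — d² to each: Juno:281, Bravo:325, Rigel:338, Tauri:360 → nearest is Juno
(-6, -9) — d² to each: Juno:26, Bravo:388, Rigel:149, Tauri:17 → nearest is Tauri
(2, -13) — d² to each: Juno:34, Bravo:740, Rigel:421, Tauri:25 → nearest is Tauri
(5, 12) — d² to each: Juno:436, Bravo:370, Rigel:445, Tauri:533 → nearest is Bravo
(-6, -11) — d² to each: Juno:34, Bravo:464, Rigel:193, Tauri:17 → nearest is Tauri
(-8, 12) — d² to each: Juno:449, Bravo:45, Rigel:146, Tauri:520 → nearest is Bravo
2 of the 6 points have Bravo as nearest.

2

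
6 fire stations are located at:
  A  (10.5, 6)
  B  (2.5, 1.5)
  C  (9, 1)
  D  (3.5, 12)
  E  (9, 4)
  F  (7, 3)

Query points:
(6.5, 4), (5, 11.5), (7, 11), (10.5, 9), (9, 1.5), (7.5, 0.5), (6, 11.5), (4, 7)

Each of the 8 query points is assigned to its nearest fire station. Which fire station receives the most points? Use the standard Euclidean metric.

D

(6.5, 4) — d² to each: A:20, B:22.25, C:15.25, D:73, E:6.25, F:1.25 → nearest is F
(5, 11.5) — d² to each: A:60.5, B:106.25, C:126.25, D:2.5, E:72.25, F:76.25 → nearest is D
(7, 11) — d² to each: A:37.25, B:110.5, C:104, D:13.25, E:53, F:64 → nearest is D
(10.5, 9) — d² to each: A:9, B:120.25, C:66.25, D:58, E:27.25, F:48.25 → nearest is A
(9, 1.5) — d² to each: A:22.5, B:42.25, C:0.25, D:140.5, E:6.25, F:6.25 → nearest is C
(7.5, 0.5) — d² to each: A:39.25, B:26, C:2.5, D:148.25, E:14.5, F:6.5 → nearest is C
(6, 11.5) — d² to each: A:50.5, B:112.25, C:119.25, D:6.5, E:65.25, F:73.25 → nearest is D
(4, 7) — d² to each: A:43.25, B:32.5, C:61, D:25.25, E:34, F:25 → nearest is F
Tally — A:1, C:2, D:3, F:2. D captures the most (3).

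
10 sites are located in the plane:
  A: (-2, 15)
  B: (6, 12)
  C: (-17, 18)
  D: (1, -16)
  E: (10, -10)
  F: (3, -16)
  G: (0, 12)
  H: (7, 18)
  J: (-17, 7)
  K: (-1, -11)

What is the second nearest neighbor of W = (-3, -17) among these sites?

Compare squared distances (the ordering matches that of the actual distances):
|WA|² = (-3−(-2))² + (-17−15)² = 1 + 1024 = 1025
|WB|² = (-3−6)² + (-17−12)² = 81 + 841 = 922
|WC|² = (-3−(-17))² + (-17−18)² = 196 + 1225 = 1421
|WD|² = (-3−1)² + (-17−(-16))² = 16 + 1 = 17
|WE|² = (-3−10)² + (-17−(-10))² = 169 + 49 = 218
|WF|² = (-3−3)² + (-17−(-16))² = 36 + 1 = 37
|WG|² = (-3−0)² + (-17−12)² = 9 + 841 = 850
|WH|² = (-3−7)² + (-17−18)² = 100 + 1225 = 1325
|WJ|² = (-3−(-17))² + (-17−7)² = 196 + 576 = 772
|WK|² = (-3−(-1))² + (-17−(-11))² = 4 + 36 = 40
Sorted ascending: D, F, K, … — the second-nearest is F.

F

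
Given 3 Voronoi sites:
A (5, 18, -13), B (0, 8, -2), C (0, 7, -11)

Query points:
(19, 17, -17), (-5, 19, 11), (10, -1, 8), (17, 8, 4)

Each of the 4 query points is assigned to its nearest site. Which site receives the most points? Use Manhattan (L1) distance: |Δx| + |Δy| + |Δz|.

(19, 17, -17) — d to each: A:19, B:43, C:35 → nearest is A
(-5, 19, 11) — d to each: A:35, B:29, C:39 → nearest is B
(10, -1, 8) — d to each: A:45, B:29, C:37 → nearest is B
(17, 8, 4) — d to each: A:39, B:23, C:33 → nearest is B
Tally — A:1, B:3. B captures the most (3).

B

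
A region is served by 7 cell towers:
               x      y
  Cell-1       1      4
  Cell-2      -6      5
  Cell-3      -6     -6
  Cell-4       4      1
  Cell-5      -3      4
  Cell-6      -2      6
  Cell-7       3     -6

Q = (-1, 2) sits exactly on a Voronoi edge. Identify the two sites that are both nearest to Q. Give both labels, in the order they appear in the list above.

Cell-1 and Cell-5

Squared distances from Q to each site:
d²(Q, Cell-1) = (-1−1)² + (2−4)² = 4 + 4 = 8
d²(Q, Cell-2) = (-1−(-6))² + (2−5)² = 25 + 9 = 34
d²(Q, Cell-3) = (-1−(-6))² + (2−(-6))² = 25 + 64 = 89
d²(Q, Cell-4) = (-1−4)² + (2−1)² = 25 + 1 = 26
d²(Q, Cell-5) = (-1−(-3))² + (2−4)² = 4 + 4 = 8
d²(Q, Cell-6) = (-1−(-2))² + (2−6)² = 1 + 16 = 17
d²(Q, Cell-7) = (-1−3)² + (2−(-6))² = 16 + 64 = 80
Q is equidistant from Cell-1 and Cell-5 (both at squared distance 8), and every other site is strictly farther — so Q lies on the Cell-1–Cell-5 Voronoi edge.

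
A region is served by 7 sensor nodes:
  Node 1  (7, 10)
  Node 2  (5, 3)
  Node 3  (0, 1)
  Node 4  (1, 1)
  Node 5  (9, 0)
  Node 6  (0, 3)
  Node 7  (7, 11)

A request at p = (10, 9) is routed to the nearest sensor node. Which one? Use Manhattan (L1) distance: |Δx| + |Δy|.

d(p, Node 1) = |10−7| + |9−10| = 3 + 1 = 4
d(p, Node 2) = |10−5| + |9−3| = 5 + 6 = 11
d(p, Node 3) = |10−0| + |9−1| = 10 + 8 = 18
d(p, Node 4) = |10−1| + |9−1| = 9 + 8 = 17
d(p, Node 5) = |10−9| + |9−0| = 1 + 9 = 10
d(p, Node 6) = |10−0| + |9−3| = 10 + 6 = 16
d(p, Node 7) = |10−7| + |9−11| = 3 + 2 = 5
Node 1 is nearest.

Node 1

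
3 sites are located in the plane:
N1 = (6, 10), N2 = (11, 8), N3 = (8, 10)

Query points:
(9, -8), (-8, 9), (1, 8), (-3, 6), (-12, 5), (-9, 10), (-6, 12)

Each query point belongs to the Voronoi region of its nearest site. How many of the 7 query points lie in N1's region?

6

(9, -8) — d² to each: N1:333, N2:260, N3:325 → nearest is N2
(-8, 9) — d² to each: N1:197, N2:362, N3:257 → nearest is N1
(1, 8) — d² to each: N1:29, N2:100, N3:53 → nearest is N1
(-3, 6) — d² to each: N1:97, N2:200, N3:137 → nearest is N1
(-12, 5) — d² to each: N1:349, N2:538, N3:425 → nearest is N1
(-9, 10) — d² to each: N1:225, N2:404, N3:289 → nearest is N1
(-6, 12) — d² to each: N1:148, N2:305, N3:200 → nearest is N1
6 of the 7 points have N1 as nearest.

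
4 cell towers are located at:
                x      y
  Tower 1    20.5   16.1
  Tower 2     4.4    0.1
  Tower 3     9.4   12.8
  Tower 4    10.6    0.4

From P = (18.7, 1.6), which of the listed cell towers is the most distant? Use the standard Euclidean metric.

Tower 1

Squared Euclidean distances:
d²(P, Tower 1) = 3.24 + 210.25 = 213.49
d²(P, Tower 2) = 204.49 + 2.25 = 206.74
d²(P, Tower 3) = 86.49 + 125.44 = 211.93
d²(P, Tower 4) = 65.61 + 1.44 = 67.05
The largest is to Tower 1.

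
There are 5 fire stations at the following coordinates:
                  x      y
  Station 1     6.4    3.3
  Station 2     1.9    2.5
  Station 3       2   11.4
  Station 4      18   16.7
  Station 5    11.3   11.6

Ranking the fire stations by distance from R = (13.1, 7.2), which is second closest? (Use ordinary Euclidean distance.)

Station 1

Since √ is increasing, it suffices to compare squared distances:
d²(R, Station 1) = 44.89 + 15.21 = 60.1
d²(R, Station 2) = 125.44 + 22.09 = 147.53
d²(R, Station 3) = 123.21 + 17.64 = 140.85
d²(R, Station 4) = 24.01 + 90.25 = 114.26
d²(R, Station 5) = 3.24 + 19.36 = 22.6
Sorted ascending: Station 5, Station 1, Station 4, … — the second-nearest is Station 1.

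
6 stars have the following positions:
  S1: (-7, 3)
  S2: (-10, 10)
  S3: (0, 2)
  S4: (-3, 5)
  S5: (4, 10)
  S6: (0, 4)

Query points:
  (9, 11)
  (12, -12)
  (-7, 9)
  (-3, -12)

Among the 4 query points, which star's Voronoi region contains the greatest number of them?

(9, 11) — d² to each: S1:320, S2:362, S3:162, S4:180, S5:26, S6:130 → nearest is S5
(12, -12) — d² to each: S1:586, S2:968, S3:340, S4:514, S5:548, S6:400 → nearest is S3
(-7, 9) — d² to each: S1:36, S2:10, S3:98, S4:32, S5:122, S6:74 → nearest is S2
(-3, -12) — d² to each: S1:241, S2:533, S3:205, S4:289, S5:533, S6:265 → nearest is S3
Tally — S2:1, S3:2, S5:1. S3 captures the most (2).

S3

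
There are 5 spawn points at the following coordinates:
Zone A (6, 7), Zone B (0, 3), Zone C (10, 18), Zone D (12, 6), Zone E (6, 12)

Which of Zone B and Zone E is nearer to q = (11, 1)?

Compare squared distances:
d²(q, Zone B) = (11−0)² + (1−3)² = 121 + 4 = 125
d²(q, Zone E) = (11−6)² + (1−12)² = 25 + 121 = 146
125 < 146, so Zone B is closer.

Zone B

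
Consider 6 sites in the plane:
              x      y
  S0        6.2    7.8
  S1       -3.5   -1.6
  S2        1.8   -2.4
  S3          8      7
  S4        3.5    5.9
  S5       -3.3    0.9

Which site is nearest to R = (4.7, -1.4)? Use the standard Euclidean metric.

S2

Squared Euclidean distances:
|RS0|² = (4.7−6.2)² + (-1.4−7.8)² = 2.25 + 84.64 = 86.89
|RS1|² = (4.7−(-3.5))² + (-1.4−(-1.6))² = 67.24 + 0.04 = 67.28
|RS2|² = (4.7−1.8)² + (-1.4−(-2.4))² = 8.41 + 1 = 9.41
|RS3|² = (4.7−8)² + (-1.4−7)² = 10.89 + 70.56 = 81.45
|RS4|² = (4.7−3.5)² + (-1.4−5.9)² = 1.44 + 53.29 = 54.73
|RS5|² = (4.7−(-3.3))² + (-1.4−0.9)² = 64 + 5.29 = 69.29
S2 is nearest.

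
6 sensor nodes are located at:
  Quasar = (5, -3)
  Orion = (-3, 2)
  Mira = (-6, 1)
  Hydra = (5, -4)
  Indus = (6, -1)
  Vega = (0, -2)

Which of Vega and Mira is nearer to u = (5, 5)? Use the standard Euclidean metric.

Vega

Compare squared distances:
d²(u, Vega) = (5−0)² + (5−(-2))² = 25 + 49 = 74
d²(u, Mira) = (5−(-6))² + (5−1)² = 121 + 16 = 137
74 < 137, so Vega is closer.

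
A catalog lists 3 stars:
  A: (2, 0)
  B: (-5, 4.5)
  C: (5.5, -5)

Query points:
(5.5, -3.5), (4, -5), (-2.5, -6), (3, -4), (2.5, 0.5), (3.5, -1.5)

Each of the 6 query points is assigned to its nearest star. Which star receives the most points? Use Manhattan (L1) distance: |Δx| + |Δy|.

(5.5, -3.5) — d to each: A:7, B:18.5, C:1.5 → nearest is C
(4, -5) — d to each: A:7, B:18.5, C:1.5 → nearest is C
(-2.5, -6) — d to each: A:10.5, B:13, C:9 → nearest is C
(3, -4) — d to each: A:5, B:16.5, C:3.5 → nearest is C
(2.5, 0.5) — d to each: A:1, B:11.5, C:8.5 → nearest is A
(3.5, -1.5) — d to each: A:3, B:14.5, C:5.5 → nearest is A
Tally — A:2, C:4. C captures the most (4).

C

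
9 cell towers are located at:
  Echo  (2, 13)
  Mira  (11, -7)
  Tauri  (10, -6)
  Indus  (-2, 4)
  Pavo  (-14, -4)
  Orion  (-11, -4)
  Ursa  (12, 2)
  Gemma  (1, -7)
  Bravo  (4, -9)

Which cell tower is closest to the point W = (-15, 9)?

Compare squared distances (the ordering matches that of the actual distances):
d²(W, Echo) = (-15−2)² + (9−13)² = 289 + 16 = 305
d²(W, Mira) = (-15−11)² + (9−(-7))² = 676 + 256 = 932
d²(W, Tauri) = (-15−10)² + (9−(-6))² = 625 + 225 = 850
d²(W, Indus) = (-15−(-2))² + (9−4)² = 169 + 25 = 194
d²(W, Pavo) = (-15−(-14))² + (9−(-4))² = 1 + 169 = 170
d²(W, Orion) = (-15−(-11))² + (9−(-4))² = 16 + 169 = 185
d²(W, Ursa) = (-15−12)² + (9−2)² = 729 + 49 = 778
d²(W, Gemma) = (-15−1)² + (9−(-7))² = 256 + 256 = 512
d²(W, Bravo) = (-15−4)² + (9−(-9))² = 361 + 324 = 685
Minimum is at Pavo.

Pavo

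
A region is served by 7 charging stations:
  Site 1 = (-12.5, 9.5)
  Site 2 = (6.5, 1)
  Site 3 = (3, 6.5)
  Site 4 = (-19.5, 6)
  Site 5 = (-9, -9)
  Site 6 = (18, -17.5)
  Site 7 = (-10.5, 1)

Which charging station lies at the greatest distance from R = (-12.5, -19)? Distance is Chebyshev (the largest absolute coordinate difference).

d(R, Site 1) = max(0, 28.5) = 28.5
d(R, Site 2) = max(19, 20) = 20
d(R, Site 3) = max(15.5, 25.5) = 25.5
d(R, Site 4) = max(7, 25) = 25
d(R, Site 5) = max(3.5, 10) = 10
d(R, Site 6) = max(30.5, 1.5) = 30.5
d(R, Site 7) = max(2, 20) = 20
The largest is to Site 6.

Site 6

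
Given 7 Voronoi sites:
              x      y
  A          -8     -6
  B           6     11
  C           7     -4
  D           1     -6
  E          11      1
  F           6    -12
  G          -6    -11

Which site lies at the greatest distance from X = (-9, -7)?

Squared Euclidean distances:
|XA|² = (-9−(-8))² + (-7−(-6))² = 1 + 1 = 2
|XB|² = (-9−6)² + (-7−11)² = 225 + 324 = 549
|XC|² = (-9−7)² + (-7−(-4))² = 256 + 9 = 265
|XD|² = (-9−1)² + (-7−(-6))² = 100 + 1 = 101
|XE|² = (-9−11)² + (-7−1)² = 400 + 64 = 464
|XF|² = (-9−6)² + (-7−(-12))² = 225 + 25 = 250
|XG|² = (-9−(-6))² + (-7−(-11))² = 9 + 16 = 25
The largest is to B.

B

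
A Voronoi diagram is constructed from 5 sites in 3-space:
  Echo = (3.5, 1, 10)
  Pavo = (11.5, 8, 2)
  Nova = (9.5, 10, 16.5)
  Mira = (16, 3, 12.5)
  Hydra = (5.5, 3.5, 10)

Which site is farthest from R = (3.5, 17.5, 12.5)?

Since √ is increasing, it suffices to compare squared distances:
d²(R, Echo) = (3.5−3.5)² + (17.5−1)² + (12.5−10)² = 0 + 272.25 + 6.25 = 278.5
d²(R, Pavo) = (3.5−11.5)² + (17.5−8)² + (12.5−2)² = 64 + 90.25 + 110.25 = 264.5
d²(R, Nova) = (3.5−9.5)² + (17.5−10)² + (12.5−16.5)² = 36 + 56.25 + 16 = 108.25
d²(R, Mira) = (3.5−16)² + (17.5−3)² + (12.5−12.5)² = 156.25 + 210.25 + 0 = 366.5
d²(R, Hydra) = (3.5−5.5)² + (17.5−3.5)² + (12.5−10)² = 4 + 196 + 6.25 = 206.25
The largest is to Mira.

Mira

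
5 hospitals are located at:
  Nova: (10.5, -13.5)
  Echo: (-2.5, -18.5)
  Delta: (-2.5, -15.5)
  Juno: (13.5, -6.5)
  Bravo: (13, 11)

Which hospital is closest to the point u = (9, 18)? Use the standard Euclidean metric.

Since √ is increasing, it suffices to compare squared distances:
d²(u, Nova) = (9−10.5)² + (18−(-13.5))² = 2.25 + 992.25 = 994.5
d²(u, Echo) = (9−(-2.5))² + (18−(-18.5))² = 132.25 + 1332.25 = 1464.5
d²(u, Delta) = (9−(-2.5))² + (18−(-15.5))² = 132.25 + 1122.25 = 1254.5
d²(u, Juno) = (9−13.5)² + (18−(-6.5))² = 20.25 + 600.25 = 620.5
d²(u, Bravo) = (9−13)² + (18−11)² = 16 + 49 = 65
The smallest is to Bravo, so u lies in the Voronoi region of Bravo.

Bravo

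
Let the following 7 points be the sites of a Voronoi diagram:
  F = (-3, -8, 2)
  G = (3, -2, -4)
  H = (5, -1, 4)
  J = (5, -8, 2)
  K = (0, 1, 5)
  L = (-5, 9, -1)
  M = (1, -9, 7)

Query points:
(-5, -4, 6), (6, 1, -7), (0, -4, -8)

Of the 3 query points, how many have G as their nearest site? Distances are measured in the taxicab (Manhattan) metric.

(-5, -4, 6) — d to each: F:10, G:20, H:15, J:18, K:11, L:20, M:12 → nearest is F
(6, 1, -7) — d to each: F:27, G:9, H:14, J:19, K:18, L:25, M:29 → nearest is G
(0, -4, -8) — d to each: F:17, G:9, H:20, J:19, K:18, L:25, M:21 → nearest is G
2 of the 3 points have G as nearest.

2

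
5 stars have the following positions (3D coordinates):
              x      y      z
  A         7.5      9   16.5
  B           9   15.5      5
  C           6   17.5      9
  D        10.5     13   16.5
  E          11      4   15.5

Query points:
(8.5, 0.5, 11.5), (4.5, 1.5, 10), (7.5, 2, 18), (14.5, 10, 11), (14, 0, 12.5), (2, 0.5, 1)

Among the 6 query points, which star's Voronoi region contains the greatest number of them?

E

(8.5, 0.5, 11.5) — d² to each: A:98.25, B:267.5, C:301.5, D:185.25, E:34.5 → nearest is E
(4.5, 1.5, 10) — d² to each: A:107.5, B:241.25, C:259.25, D:210.5, E:78.75 → nearest is E
(7.5, 2, 18) — d² to each: A:51.25, B:353.5, C:323.5, D:132.25, E:22.5 → nearest is E
(14.5, 10, 11) — d² to each: A:80.25, B:96.5, C:132.5, D:55.25, E:68.5 → nearest is D
(14, 0, 12.5) — d² to each: A:139.25, B:321.5, C:382.5, D:197.25, E:34 → nearest is E
(2, 0.5, 1) — d² to each: A:342.75, B:290, C:369, D:468.75, E:303.5 → nearest is B
Tally — B:1, D:1, E:4. E captures the most (4).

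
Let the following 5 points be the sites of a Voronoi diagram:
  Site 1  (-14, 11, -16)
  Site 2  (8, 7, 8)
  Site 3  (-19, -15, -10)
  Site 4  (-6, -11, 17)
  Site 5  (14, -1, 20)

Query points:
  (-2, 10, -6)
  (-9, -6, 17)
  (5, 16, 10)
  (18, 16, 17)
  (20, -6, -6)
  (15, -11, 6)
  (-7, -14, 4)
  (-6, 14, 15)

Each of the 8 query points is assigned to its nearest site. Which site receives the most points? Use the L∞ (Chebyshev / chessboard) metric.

(-2, 10, -6) — d to each: Site 1:12, Site 2:14, Site 3:25, Site 4:23, Site 5:26 → nearest is Site 1
(-9, -6, 17) — d to each: Site 1:33, Site 2:17, Site 3:27, Site 4:5, Site 5:23 → nearest is Site 4
(5, 16, 10) — d to each: Site 1:26, Site 2:9, Site 3:31, Site 4:27, Site 5:17 → nearest is Site 2
(18, 16, 17) — d to each: Site 1:33, Site 2:10, Site 3:37, Site 4:27, Site 5:17 → nearest is Site 2
(20, -6, -6) — d to each: Site 1:34, Site 2:14, Site 3:39, Site 4:26, Site 5:26 → nearest is Site 2
(15, -11, 6) — d to each: Site 1:29, Site 2:18, Site 3:34, Site 4:21, Site 5:14 → nearest is Site 5
(-7, -14, 4) — d to each: Site 1:25, Site 2:21, Site 3:14, Site 4:13, Site 5:21 → nearest is Site 4
(-6, 14, 15) — d to each: Site 1:31, Site 2:14, Site 3:29, Site 4:25, Site 5:20 → nearest is Site 2
Tally — Site 1:1, Site 2:4, Site 4:2, Site 5:1. Site 2 captures the most (4).

Site 2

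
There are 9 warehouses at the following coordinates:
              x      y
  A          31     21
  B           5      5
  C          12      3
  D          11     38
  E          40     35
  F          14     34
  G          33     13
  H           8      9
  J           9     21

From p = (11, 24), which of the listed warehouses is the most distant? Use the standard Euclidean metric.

Squared Euclidean distances:
|pA|² = 400 + 9 = 409
|pB|² = 36 + 361 = 397
|pC|² = 1 + 441 = 442
|pD|² = 0 + 196 = 196
|pE|² = 841 + 121 = 962
|pF|² = 9 + 100 = 109
|pG|² = 484 + 121 = 605
|pH|² = 9 + 225 = 234
|pJ|² = 4 + 9 = 13
The largest is to E.

E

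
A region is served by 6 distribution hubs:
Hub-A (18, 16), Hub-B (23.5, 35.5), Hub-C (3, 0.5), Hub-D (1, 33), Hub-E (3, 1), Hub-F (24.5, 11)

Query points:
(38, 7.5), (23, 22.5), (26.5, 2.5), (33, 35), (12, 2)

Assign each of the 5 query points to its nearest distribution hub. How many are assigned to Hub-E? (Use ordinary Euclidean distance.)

(38, 7.5) — d² to each: Hub-A:472.25, Hub-B:994.25, Hub-C:1274, Hub-D:2019.25, Hub-E:1267.25, Hub-F:194.5 → nearest is Hub-F
(23, 22.5) — d² to each: Hub-A:67.25, Hub-B:169.25, Hub-C:884, Hub-D:594.25, Hub-E:862.25, Hub-F:134.5 → nearest is Hub-A
(26.5, 2.5) — d² to each: Hub-A:254.5, Hub-B:1098, Hub-C:556.25, Hub-D:1580.5, Hub-E:554.5, Hub-F:76.25 → nearest is Hub-F
(33, 35) — d² to each: Hub-A:586, Hub-B:90.5, Hub-C:2090.25, Hub-D:1028, Hub-E:2056, Hub-F:648.25 → nearest is Hub-B
(12, 2) — d² to each: Hub-A:232, Hub-B:1254.5, Hub-C:83.25, Hub-D:1082, Hub-E:82, Hub-F:237.25 → nearest is Hub-E
1 of the 5 points has Hub-E as nearest.

1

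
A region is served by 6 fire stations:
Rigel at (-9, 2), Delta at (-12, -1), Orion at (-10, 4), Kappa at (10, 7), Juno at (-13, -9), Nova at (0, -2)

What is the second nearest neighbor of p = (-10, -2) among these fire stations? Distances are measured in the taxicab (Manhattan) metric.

d(p, Rigel) = |-10−(-9)| + |-2−2| = 1 + 4 = 5
d(p, Delta) = |-10−(-12)| + |-2−(-1)| = 2 + 1 = 3
d(p, Orion) = |-10−(-10)| + |-2−4| = 0 + 6 = 6
d(p, Kappa) = |-10−10| + |-2−7| = 20 + 9 = 29
d(p, Juno) = |-10−(-13)| + |-2−(-9)| = 3 + 7 = 10
d(p, Nova) = |-10−0| + |-2−(-2)| = 10 + 0 = 10
Sorted ascending: Delta, Rigel, Orion, … — the second-nearest is Rigel.

Rigel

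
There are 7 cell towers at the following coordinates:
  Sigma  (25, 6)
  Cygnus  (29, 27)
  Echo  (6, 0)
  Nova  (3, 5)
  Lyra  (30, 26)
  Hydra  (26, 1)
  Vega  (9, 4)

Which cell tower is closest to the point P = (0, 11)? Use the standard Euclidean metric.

Since √ is increasing, it suffices to compare squared distances:
d²(P, Sigma) = (0−25)² + (11−6)² = 625 + 25 = 650
d²(P, Cygnus) = (0−29)² + (11−27)² = 841 + 256 = 1097
d²(P, Echo) = (0−6)² + (11−0)² = 36 + 121 = 157
d²(P, Nova) = (0−3)² + (11−5)² = 9 + 36 = 45
d²(P, Lyra) = (0−30)² + (11−26)² = 900 + 225 = 1125
d²(P, Hydra) = (0−26)² + (11−1)² = 676 + 100 = 776
d²(P, Vega) = (0−9)² + (11−4)² = 81 + 49 = 130
Minimum is at Nova.

Nova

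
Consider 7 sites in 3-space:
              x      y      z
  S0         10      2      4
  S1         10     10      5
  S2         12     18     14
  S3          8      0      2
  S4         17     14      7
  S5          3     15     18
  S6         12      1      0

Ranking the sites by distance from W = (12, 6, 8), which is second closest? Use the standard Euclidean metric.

S0

Squared Euclidean distances:
|WS0|² = (12−10)² + (6−2)² + (8−4)² = 4 + 16 + 16 = 36
|WS1|² = (12−10)² + (6−10)² + (8−5)² = 4 + 16 + 9 = 29
|WS2|² = (12−12)² + (6−18)² + (8−14)² = 0 + 144 + 36 = 180
|WS3|² = (12−8)² + (6−0)² + (8−2)² = 16 + 36 + 36 = 88
|WS4|² = (12−17)² + (6−14)² + (8−7)² = 25 + 64 + 1 = 90
|WS5|² = (12−3)² + (6−15)² + (8−18)² = 81 + 81 + 100 = 262
|WS6|² = (12−12)² + (6−1)² + (8−0)² = 0 + 25 + 64 = 89
Sorted ascending: S1, S0, S3, … — the second-nearest is S0.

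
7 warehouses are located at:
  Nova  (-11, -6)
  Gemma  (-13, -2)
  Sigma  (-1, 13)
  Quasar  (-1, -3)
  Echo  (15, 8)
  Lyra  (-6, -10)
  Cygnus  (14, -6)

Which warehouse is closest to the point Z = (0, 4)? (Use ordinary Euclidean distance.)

Squared Euclidean distances:
d²(Z, Nova) = 121 + 100 = 221
d²(Z, Gemma) = 169 + 36 = 205
d²(Z, Sigma) = 1 + 81 = 82
d²(Z, Quasar) = 1 + 49 = 50
d²(Z, Echo) = 225 + 16 = 241
d²(Z, Lyra) = 36 + 196 = 232
d²(Z, Cygnus) = 196 + 100 = 296
Quasar is nearest.

Quasar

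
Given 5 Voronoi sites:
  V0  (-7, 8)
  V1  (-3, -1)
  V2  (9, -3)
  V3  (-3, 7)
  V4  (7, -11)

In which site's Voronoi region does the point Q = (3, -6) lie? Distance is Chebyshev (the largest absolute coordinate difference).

d(Q,V0) = max(10, 14) = 14
d(Q,V1) = max(6, 5) = 6
d(Q,V2) = max(6, 3) = 6
d(Q,V3) = max(6, 13) = 13
d(Q,V4) = max(4, 5) = 5
The smallest is to V4, so Q lies in the Voronoi region of V4.

V4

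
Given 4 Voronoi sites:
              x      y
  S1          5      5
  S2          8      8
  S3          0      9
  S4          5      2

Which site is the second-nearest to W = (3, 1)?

S1

Since √ is increasing, it suffices to compare squared distances:
|WS1|² = 4 + 16 = 20
|WS2|² = 25 + 49 = 74
|WS3|² = 9 + 64 = 73
|WS4|² = 4 + 1 = 5
Sorted ascending: S4, S1, S3, … — the second-nearest is S1.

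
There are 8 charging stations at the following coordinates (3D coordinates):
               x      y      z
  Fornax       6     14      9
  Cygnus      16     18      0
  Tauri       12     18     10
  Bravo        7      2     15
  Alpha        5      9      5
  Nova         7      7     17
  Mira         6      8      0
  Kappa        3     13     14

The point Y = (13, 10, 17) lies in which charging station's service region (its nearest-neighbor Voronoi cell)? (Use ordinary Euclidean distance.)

Nova

Since √ is increasing, it suffices to compare squared distances:
d²(Y, Fornax) = 49 + 16 + 64 = 129
d²(Y, Cygnus) = 9 + 64 + 289 = 362
d²(Y, Tauri) = 1 + 64 + 49 = 114
d²(Y, Bravo) = 36 + 64 + 4 = 104
d²(Y, Alpha) = 64 + 1 + 144 = 209
d²(Y, Nova) = 36 + 9 + 0 = 45
d²(Y, Mira) = 49 + 4 + 289 = 342
d²(Y, Kappa) = 100 + 9 + 9 = 118
Nova is nearest.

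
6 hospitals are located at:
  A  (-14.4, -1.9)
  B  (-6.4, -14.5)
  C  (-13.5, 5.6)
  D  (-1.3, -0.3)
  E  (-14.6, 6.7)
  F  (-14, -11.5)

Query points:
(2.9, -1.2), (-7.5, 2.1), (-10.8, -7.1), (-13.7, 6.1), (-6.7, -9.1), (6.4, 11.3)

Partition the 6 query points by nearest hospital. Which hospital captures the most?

(2.9, -1.2) — d² to each: A:299.78, B:263.38, C:315.2, D:18.45, E:368.66, F:391.7 → nearest is D
(-7.5, 2.1) — d² to each: A:63.61, B:276.77, C:48.25, D:44.2, E:71.57, F:227.21 → nearest is D
(-10.8, -7.1) — d² to each: A:40, B:74.12, C:168.58, D:136.49, E:204.88, F:29.6 → nearest is F
(-13.7, 6.1) — d² to each: A:64.49, B:477.65, C:0.29, D:194.72, E:1.17, F:309.85 → nearest is C
(-6.7, -9.1) — d² to each: A:111.13, B:29.25, C:262.33, D:106.6, E:312.05, F:59.05 → nearest is B
(6.4, 11.3) — d² to each: A:606.88, B:829.48, C:428.5, D:193.85, E:462.16, F:936 → nearest is D
Tally — B:1, C:1, D:3, F:1. D captures the most (3).

D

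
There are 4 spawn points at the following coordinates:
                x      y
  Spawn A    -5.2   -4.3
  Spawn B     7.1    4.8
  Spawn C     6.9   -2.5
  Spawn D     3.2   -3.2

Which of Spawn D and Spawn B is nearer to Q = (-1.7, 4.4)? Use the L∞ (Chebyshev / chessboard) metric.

d(Q, Spawn D) = max(4.9, 7.6) = 7.6
d(Q, Spawn B) = max(8.8, 0.4) = 8.8
7.6 < 8.8, so Spawn D is closer.

Spawn D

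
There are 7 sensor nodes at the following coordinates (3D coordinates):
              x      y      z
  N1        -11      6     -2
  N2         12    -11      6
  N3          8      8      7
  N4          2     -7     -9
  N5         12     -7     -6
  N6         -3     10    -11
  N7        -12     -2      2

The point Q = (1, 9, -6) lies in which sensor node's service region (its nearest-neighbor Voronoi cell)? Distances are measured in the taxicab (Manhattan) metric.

d(Q,N1) = 12 + 3 + 4 = 19
d(Q,N2) = 11 + 20 + 12 = 43
d(Q,N3) = 7 + 1 + 13 = 21
d(Q,N4) = 1 + 16 + 3 = 20
d(Q,N5) = 11 + 16 + 0 = 27
d(Q,N6) = 4 + 1 + 5 = 10
d(Q,N7) = 13 + 11 + 8 = 32
N6 is nearest.

N6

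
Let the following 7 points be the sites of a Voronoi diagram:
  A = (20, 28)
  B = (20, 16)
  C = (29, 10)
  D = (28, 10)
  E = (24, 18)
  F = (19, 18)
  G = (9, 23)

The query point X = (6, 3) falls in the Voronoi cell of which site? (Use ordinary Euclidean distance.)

Squared Euclidean distances:
|XA|² = 196 + 625 = 821
|XB|² = 196 + 169 = 365
|XC|² = 529 + 49 = 578
|XD|² = 484 + 49 = 533
|XE|² = 324 + 225 = 549
|XF|² = 169 + 225 = 394
|XG|² = 9 + 400 = 409
Minimum is at B.

B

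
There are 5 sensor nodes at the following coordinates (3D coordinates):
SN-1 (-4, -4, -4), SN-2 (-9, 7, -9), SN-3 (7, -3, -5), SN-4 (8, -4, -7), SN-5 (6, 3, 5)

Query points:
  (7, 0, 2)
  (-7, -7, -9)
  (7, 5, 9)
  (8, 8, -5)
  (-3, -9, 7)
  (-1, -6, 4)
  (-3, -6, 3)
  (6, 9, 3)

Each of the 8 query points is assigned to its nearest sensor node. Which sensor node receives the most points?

SN-1

(7, 0, 2) — d² to each: SN-1:173, SN-2:426, SN-3:58, SN-4:98, SN-5:19 → nearest is SN-5
(-7, -7, -9) — d² to each: SN-1:43, SN-2:200, SN-3:228, SN-4:238, SN-5:465 → nearest is SN-1
(7, 5, 9) — d² to each: SN-1:371, SN-2:584, SN-3:260, SN-4:338, SN-5:21 → nearest is SN-5
(8, 8, -5) — d² to each: SN-1:289, SN-2:306, SN-3:122, SN-4:148, SN-5:129 → nearest is SN-3
(-3, -9, 7) — d² to each: SN-1:147, SN-2:548, SN-3:280, SN-4:342, SN-5:229 → nearest is SN-1
(-1, -6, 4) — d² to each: SN-1:77, SN-2:402, SN-3:154, SN-4:206, SN-5:131 → nearest is SN-1
(-3, -6, 3) — d² to each: SN-1:54, SN-2:349, SN-3:173, SN-4:225, SN-5:166 → nearest is SN-1
(6, 9, 3) — d² to each: SN-1:318, SN-2:373, SN-3:209, SN-4:273, SN-5:40 → nearest is SN-5
Tally — SN-1:4, SN-3:1, SN-5:3. SN-1 captures the most (4).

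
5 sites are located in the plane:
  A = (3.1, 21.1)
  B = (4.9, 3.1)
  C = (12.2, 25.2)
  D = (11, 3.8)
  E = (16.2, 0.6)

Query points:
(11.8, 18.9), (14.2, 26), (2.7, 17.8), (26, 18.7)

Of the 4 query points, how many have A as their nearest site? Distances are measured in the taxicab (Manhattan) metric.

(11.8, 18.9) — d to each: A:10.9, B:22.7, C:6.7, D:15.9, E:22.7 → nearest is C
(14.2, 26) — d to each: A:16, B:32.2, C:2.8, D:25.4, E:27.4 → nearest is C
(2.7, 17.8) — d to each: A:3.7, B:16.9, C:16.9, D:22.3, E:30.7 → nearest is A
(26, 18.7) — d to each: A:25.3, B:36.7, C:20.3, D:29.9, E:27.9 → nearest is C
1 of the 4 points has A as nearest.

1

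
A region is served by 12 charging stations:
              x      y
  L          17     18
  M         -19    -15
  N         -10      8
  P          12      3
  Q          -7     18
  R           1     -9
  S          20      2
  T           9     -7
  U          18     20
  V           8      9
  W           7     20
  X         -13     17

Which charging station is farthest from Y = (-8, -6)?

Compare squared distances (the ordering matches that of the actual distances):
|YL|² = (-8−17)² + (-6−18)² = 625 + 576 = 1201
|YM|² = (-8−(-19))² + (-6−(-15))² = 121 + 81 = 202
|YN|² = (-8−(-10))² + (-6−8)² = 4 + 196 = 200
|YP|² = (-8−12)² + (-6−3)² = 400 + 81 = 481
|YQ|² = (-8−(-7))² + (-6−18)² = 1 + 576 = 577
|YR|² = (-8−1)² + (-6−(-9))² = 81 + 9 = 90
|YS|² = (-8−20)² + (-6−2)² = 784 + 64 = 848
|YT|² = (-8−9)² + (-6−(-7))² = 289 + 1 = 290
|YU|² = (-8−18)² + (-6−20)² = 676 + 676 = 1352
|YV|² = (-8−8)² + (-6−9)² = 256 + 225 = 481
|YW|² = (-8−7)² + (-6−20)² = 225 + 676 = 901
|YX|² = (-8−(-13))² + (-6−17)² = 25 + 529 = 554
The largest is to U.

U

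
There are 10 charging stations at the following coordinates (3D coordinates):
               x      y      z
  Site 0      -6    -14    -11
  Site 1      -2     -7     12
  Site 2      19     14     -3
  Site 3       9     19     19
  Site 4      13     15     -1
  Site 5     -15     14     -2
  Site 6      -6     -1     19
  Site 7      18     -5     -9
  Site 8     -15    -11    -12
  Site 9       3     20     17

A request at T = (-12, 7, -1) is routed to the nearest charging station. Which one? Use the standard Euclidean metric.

Compare squared distances (the ordering matches that of the actual distances):
d²(T, Site 0) = (-12−(-6))² + (7−(-14))² + (-1−(-11))² = 36 + 441 + 100 = 577
d²(T, Site 1) = (-12−(-2))² + (7−(-7))² + (-1−12)² = 100 + 196 + 169 = 465
d²(T, Site 2) = (-12−19)² + (7−14)² + (-1−(-3))² = 961 + 49 + 4 = 1014
d²(T, Site 3) = (-12−9)² + (7−19)² + (-1−19)² = 441 + 144 + 400 = 985
d²(T, Site 4) = (-12−13)² + (7−15)² + (-1−(-1))² = 625 + 64 + 0 = 689
d²(T, Site 5) = (-12−(-15))² + (7−14)² + (-1−(-2))² = 9 + 49 + 1 = 59
d²(T, Site 6) = (-12−(-6))² + (7−(-1))² + (-1−19)² = 36 + 64 + 400 = 500
d²(T, Site 7) = (-12−18)² + (7−(-5))² + (-1−(-9))² = 900 + 144 + 64 = 1108
d²(T, Site 8) = (-12−(-15))² + (7−(-11))² + (-1−(-12))² = 9 + 324 + 121 = 454
d²(T, Site 9) = (-12−3)² + (7−20)² + (-1−17)² = 225 + 169 + 324 = 718
Site 5 is nearest.

Site 5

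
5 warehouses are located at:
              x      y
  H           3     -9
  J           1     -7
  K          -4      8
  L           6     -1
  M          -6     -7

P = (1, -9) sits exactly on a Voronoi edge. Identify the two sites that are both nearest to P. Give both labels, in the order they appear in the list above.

H and J

Squared distances from P to each site:
|PH|² = (1−3)² + (-9−(-9))² = 4 + 0 = 4
|PJ|² = (1−1)² + (-9−(-7))² = 0 + 4 = 4
|PK|² = (1−(-4))² + (-9−8)² = 25 + 289 = 314
|PL|² = (1−6)² + (-9−(-1))² = 25 + 64 = 89
|PM|² = (1−(-6))² + (-9−(-7))² = 49 + 4 = 53
P is equidistant from H and J (both at squared distance 4), and every other site is strictly farther — so P lies on the H–J Voronoi edge.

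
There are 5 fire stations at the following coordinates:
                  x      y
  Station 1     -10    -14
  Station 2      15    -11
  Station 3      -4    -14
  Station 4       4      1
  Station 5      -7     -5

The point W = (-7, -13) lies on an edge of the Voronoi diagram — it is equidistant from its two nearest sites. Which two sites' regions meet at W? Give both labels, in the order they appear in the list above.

Station 1 and Station 3

Squared distances from W to each site:
d²(W, Station 1) = (-7−(-10))² + (-13−(-14))² = 9 + 1 = 10
d²(W, Station 2) = (-7−15)² + (-13−(-11))² = 484 + 4 = 488
d²(W, Station 3) = (-7−(-4))² + (-13−(-14))² = 9 + 1 = 10
d²(W, Station 4) = (-7−4)² + (-13−1)² = 121 + 196 = 317
d²(W, Station 5) = (-7−(-7))² + (-13−(-5))² = 0 + 64 = 64
W is equidistant from Station 1 and Station 3 (both at squared distance 10), and every other site is strictly farther — so W lies on the Station 1–Station 3 Voronoi edge.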